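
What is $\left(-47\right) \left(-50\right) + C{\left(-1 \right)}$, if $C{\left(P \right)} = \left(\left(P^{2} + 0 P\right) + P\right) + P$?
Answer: $2349$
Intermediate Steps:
$C{\left(P \right)} = P^{2} + 2 P$ ($C{\left(P \right)} = \left(\left(P^{2} + 0\right) + P\right) + P = \left(P^{2} + P\right) + P = \left(P + P^{2}\right) + P = P^{2} + 2 P$)
$\left(-47\right) \left(-50\right) + C{\left(-1 \right)} = \left(-47\right) \left(-50\right) - \left(2 - 1\right) = 2350 - 1 = 2349$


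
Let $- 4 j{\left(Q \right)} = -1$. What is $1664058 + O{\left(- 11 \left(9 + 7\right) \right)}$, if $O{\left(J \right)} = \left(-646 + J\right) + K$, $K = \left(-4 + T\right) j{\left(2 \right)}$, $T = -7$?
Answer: $\frac{6652933}{4} \approx 1.6632 \cdot 10^{6}$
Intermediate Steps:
$j{\left(Q \right)} = \frac{1}{4}$ ($j{\left(Q \right)} = \left(- \frac{1}{4}\right) \left(-1\right) = \frac{1}{4}$)
$K = - \frac{11}{4}$ ($K = \left(-4 - 7\right) \frac{1}{4} = \left(-11\right) \frac{1}{4} = - \frac{11}{4} \approx -2.75$)
$O{\left(J \right)} = - \frac{2595}{4} + J$ ($O{\left(J \right)} = \left(-646 + J\right) - \frac{11}{4} = - \frac{2595}{4} + J$)
$1664058 + O{\left(- 11 \left(9 + 7\right) \right)} = 1664058 - \left(\frac{2595}{4} + 11 \left(9 + 7\right)\right) = 1664058 - \frac{3299}{4} = \frac{6652933}{4}$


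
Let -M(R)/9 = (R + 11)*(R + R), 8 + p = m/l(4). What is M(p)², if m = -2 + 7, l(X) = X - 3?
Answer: 186624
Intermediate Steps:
l(X) = -3 + X
m = 5
p = -3 (p = -8 + 5/(-3 + 4) = -8 + 5/1 = -8 + 5*1 = -8 + 5 = -3)
M(R) = -18*R*(11 + R) (M(R) = -9*(R + 11)*(R + R) = -9*(11 + R)*2*R = -18*R*(11 + R))
M(p)² = (-18*(-3)*(11 - 3))² = (-18*(-3)*8)² = 432² = 186624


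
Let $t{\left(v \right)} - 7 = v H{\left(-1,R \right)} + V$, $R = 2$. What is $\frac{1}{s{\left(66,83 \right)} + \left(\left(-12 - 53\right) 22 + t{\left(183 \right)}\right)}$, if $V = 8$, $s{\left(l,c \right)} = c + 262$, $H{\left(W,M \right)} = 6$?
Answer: $\frac{1}{28} \approx 0.035714$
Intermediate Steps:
$s{\left(l,c \right)} = 262 + c$
$t{\left(v \right)} = 15 + 6 v$ ($t{\left(v \right)} = 7 + \left(v 6 + 8\right) = 7 + \left(6 v + 8\right) = 7 + \left(8 + 6 v\right) = 15 + 6 v$)
$\frac{1}{s{\left(66,83 \right)} + \left(\left(-12 - 53\right) 22 + t{\left(183 \right)}\right)} = \frac{1}{\left(262 + 83\right) + \left(\left(-12 - 53\right) 22 + \left(15 + 6 \cdot 183\right)\right)} = \frac{1}{345 + \left(\left(-65\right) 22 + \left(15 + 1098\right)\right)} = \frac{1}{345 + \left(-1430 + 1113\right)} = \frac{1}{345 - 317} = \frac{1}{28}$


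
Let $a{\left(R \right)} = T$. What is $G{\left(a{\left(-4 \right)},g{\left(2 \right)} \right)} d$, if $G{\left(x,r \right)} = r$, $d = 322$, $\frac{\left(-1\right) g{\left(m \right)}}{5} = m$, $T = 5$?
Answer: $-3220$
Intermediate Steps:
$g{\left(m \right)} = - 5 m$
$a{\left(R \right)} = 5$
$G{\left(a{\left(-4 \right)},g{\left(2 \right)} \right)} d = \left(-5\right) 2 \cdot 322 = \left(-10\right) 322 = -3220$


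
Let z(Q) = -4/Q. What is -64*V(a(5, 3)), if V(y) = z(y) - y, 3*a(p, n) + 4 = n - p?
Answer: -256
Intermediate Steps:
a(p, n) = -4/3 - p/3 + n/3 (a(p, n) = -4/3 + (n - p)/3 = -4/3 + (-p/3 + n/3) = -4/3 - p/3 + n/3)
V(y) = -y - 4/y (V(y) = -4/y - y = -y - 4/y)
-64*V(a(5, 3)) = -64*(-(-4/3 - 1/3*5 + (1/3)*3) - 4/(-4/3 - 1/3*5 + (1/3)*3)) = -64*(-(-4/3 - 5/3 + 1) - 4/(-4/3 - 5/3 + 1)) = -64*(-1*(-2) - 4/(-2)) = -64*(2 - 4*(-1/2)) = -64*(2 + 2) = -64*4 = -256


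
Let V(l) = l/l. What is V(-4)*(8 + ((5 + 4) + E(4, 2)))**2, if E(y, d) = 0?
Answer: 289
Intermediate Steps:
V(l) = 1
V(-4)*(8 + ((5 + 4) + E(4, 2)))**2 = 1*(8 + ((5 + 4) + 0))**2 = 1*(8 + (9 + 0))**2 = 1*(8 + 9)**2 = 1*17**2 = 1*289 = 289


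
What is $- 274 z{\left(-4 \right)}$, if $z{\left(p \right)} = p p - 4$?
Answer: $-3288$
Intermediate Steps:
$z{\left(p \right)} = -4 + p^{2}$ ($z{\left(p \right)} = p^{2} - 4 = -4 + p^{2}$)
$- 274 z{\left(-4 \right)} = - 274 \left(-4 + \left(-4\right)^{2}\right) = - 274 \left(-4 + 16\right) = \left(-274\right) 12 = -3288$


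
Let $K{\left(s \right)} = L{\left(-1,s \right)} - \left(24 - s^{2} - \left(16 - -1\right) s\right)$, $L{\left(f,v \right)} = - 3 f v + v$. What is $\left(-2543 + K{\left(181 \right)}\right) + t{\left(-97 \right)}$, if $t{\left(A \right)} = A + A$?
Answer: $33801$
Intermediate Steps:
$L{\left(f,v \right)} = v - 3 f v$ ($L{\left(f,v \right)} = - 3 f v + v = v - 3 f v$)
$t{\left(A \right)} = 2 A$
$K{\left(s \right)} = -24 + s^{2} + 21 s$ ($K{\left(s \right)} = s \left(1 - -3\right) - \left(24 - s^{2} - \left(16 - -1\right) s\right) = s \left(1 + 3\right) - \left(24 - s^{2} - \left(16 + 1\right) s\right) = s 4 - \left(24 - s^{2} - 17 s\right) = 4 s + \left(-24 + s^{2} + 17 s\right) = -24 + s^{2} + 21 s$)
$\left(-2543 + K{\left(181 \right)}\right) + t{\left(-97 \right)} = \left(-2543 + \left(-24 + 181^{2} + 21 \cdot 181\right)\right) + 2 \left(-97\right) = \left(-2543 + \left(-24 + 32761 + 3801\right)\right) - 194 = \left(-2543 + 36538\right) - 194 = 33995 - 194 = 33801$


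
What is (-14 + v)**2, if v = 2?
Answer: 144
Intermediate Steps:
(-14 + v)**2 = (-14 + 2)**2 = (-12)**2 = 144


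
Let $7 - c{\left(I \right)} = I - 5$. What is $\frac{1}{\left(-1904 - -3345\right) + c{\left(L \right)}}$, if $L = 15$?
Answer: $\frac{1}{1438} \approx 0.00069541$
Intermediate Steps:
$c{\left(I \right)} = 12 - I$ ($c{\left(I \right)} = 7 - \left(I - 5\right) = 7 - \left(-5 + I\right) = 12 - I$)
$\frac{1}{\left(-1904 - -3345\right) + c{\left(L \right)}} = \frac{1}{\left(-1904 - -3345\right) + \left(12 - 15\right)} = \frac{1}{\left(-1904 + 3345\right) + \left(12 - 15\right)} = \frac{1}{1441 - 3} = \frac{1}{1438}$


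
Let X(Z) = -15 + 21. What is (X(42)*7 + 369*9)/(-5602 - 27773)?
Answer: -1121/11125 ≈ -0.10076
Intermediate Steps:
X(Z) = 6
(X(42)*7 + 369*9)/(-5602 - 27773) = (6*7 + 369*9)/(-5602 - 27773) = (42 + 3321)/(-33375) = 3363*(-1/33375) = -1121/11125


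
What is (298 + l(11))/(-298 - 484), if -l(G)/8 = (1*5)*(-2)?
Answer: -189/391 ≈ -0.48338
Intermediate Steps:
l(G) = 80 (l(G) = -8*1*5*(-2) = -40*(-2) = -8*(-10) = 80)
(298 + l(11))/(-298 - 484) = (298 + 80)/(-298 - 484) = 378/(-782) = 378*(-1/782) = -189/391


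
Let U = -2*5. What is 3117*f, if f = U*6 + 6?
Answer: -168318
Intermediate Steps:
U = -10
f = -54 (f = -10*6 + 6 = -60 + 6 = -54)
3117*f = 3117*(-54) = -168318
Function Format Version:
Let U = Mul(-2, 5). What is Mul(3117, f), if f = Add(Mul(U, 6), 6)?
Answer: -168318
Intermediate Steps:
U = -10
f = -54 (f = Add(Mul(-10, 6), 6) = Add(-60, 6) = -54)
Mul(3117, f) = Mul(3117, -54) = -168318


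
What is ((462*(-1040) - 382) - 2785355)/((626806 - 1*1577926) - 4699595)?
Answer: 3266217/5650715 ≈ 0.57802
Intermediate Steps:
((462*(-1040) - 382) - 2785355)/((626806 - 1*1577926) - 4699595) = ((-480480 - 382) - 2785355)/((626806 - 1577926) - 4699595) = (-480862 - 2785355)/(-951120 - 4699595) = -3266217/(-5650715) = -3266217*(-1/5650715) = 3266217/5650715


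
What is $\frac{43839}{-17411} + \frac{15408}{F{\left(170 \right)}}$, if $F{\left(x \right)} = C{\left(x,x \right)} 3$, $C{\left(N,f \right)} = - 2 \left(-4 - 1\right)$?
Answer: $\frac{44492253}{87055} \approx 511.08$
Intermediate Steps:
$C{\left(N,f \right)} = 10$ ($C{\left(N,f \right)} = \left(-2\right) \left(-5\right) = 10$)
$F{\left(x \right)} = 30$ ($F{\left(x \right)} = 10 \cdot 3 = 30$)
$\frac{43839}{-17411} + \frac{15408}{F{\left(170 \right)}} = \frac{43839}{-17411} + \frac{15408}{30} = 43839 \left(- \frac{1}{17411}\right) + 15408 \cdot \frac{1}{30} = - \frac{43839}{17411} + \frac{2568}{5} = \frac{44492253}{87055}$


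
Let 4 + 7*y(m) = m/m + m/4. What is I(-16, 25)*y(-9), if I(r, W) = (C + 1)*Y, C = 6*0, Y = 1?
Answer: -¾ ≈ -0.75000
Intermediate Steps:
C = 0
y(m) = -3/7 + m/28 (y(m) = -4/7 + (m/m + m/4)/7 = -4/7 + (1 + m*(¼))/7 = -4/7 + (1 + m/4)/7 = -4/7 + (⅐ + m/28) = -3/7 + m/28)
I(r, W) = 1 (I(r, W) = (0 + 1)*1 = 1*1 = 1)
I(-16, 25)*y(-9) = 1*(-3/7 + (1/28)*(-9)) = 1*(-3/7 - 9/28) = 1*(-¾) = -¾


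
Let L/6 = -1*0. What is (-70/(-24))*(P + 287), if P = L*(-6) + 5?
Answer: 2555/3 ≈ 851.67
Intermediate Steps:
L = 0 (L = 6*(-1*0) = 6*0 = 0)
P = 5 (P = 0*(-6) + 5 = 0 + 5 = 5)
(-70/(-24))*(P + 287) = (-70/(-24))*(5 + 287) = -70*(-1/24)*292 = (35/12)*292 = 2555/3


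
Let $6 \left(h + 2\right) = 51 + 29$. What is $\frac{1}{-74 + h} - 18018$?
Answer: $- \frac{3387387}{188} \approx -18018.0$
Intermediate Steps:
$h = \frac{34}{3}$ ($h = -2 + \frac{51 + 29}{6} = -2 + \frac{1}{6} \cdot 80 = -2 + \frac{40}{3} = \frac{34}{3} \approx 11.333$)
$\frac{1}{-74 + h} - 18018 = \frac{1}{-74 + \frac{34}{3}} - 18018 = \frac{1}{- \frac{188}{3}} - 18018 = - \frac{3}{188} - 18018 = - \frac{3387387}{188}$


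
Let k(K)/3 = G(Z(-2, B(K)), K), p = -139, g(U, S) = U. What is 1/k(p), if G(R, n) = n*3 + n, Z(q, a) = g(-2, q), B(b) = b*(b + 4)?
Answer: -1/1668 ≈ -0.00059952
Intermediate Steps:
B(b) = b*(4 + b)
Z(q, a) = -2
G(R, n) = 4*n (G(R, n) = 3*n + n = 4*n)
k(K) = 12*K (k(K) = 3*(4*K) = 12*K)
1/k(p) = 1/(12*(-139)) = 1/(-1668) = -1/1668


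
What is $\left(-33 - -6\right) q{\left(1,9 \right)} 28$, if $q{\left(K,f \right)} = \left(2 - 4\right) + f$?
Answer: $-5292$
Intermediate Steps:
$q{\left(K,f \right)} = -2 + f$ ($q{\left(K,f \right)} = \left(2 - 4\right) + f = -2 + f$)
$\left(-33 - -6\right) q{\left(1,9 \right)} 28 = \left(-33 - -6\right) \left(-2 + 9\right) 28 = \left(-33 + 6\right) 7 \cdot 28 = \left(-27\right) 7 \cdot 28 = \left(-189\right) 28 = -5292$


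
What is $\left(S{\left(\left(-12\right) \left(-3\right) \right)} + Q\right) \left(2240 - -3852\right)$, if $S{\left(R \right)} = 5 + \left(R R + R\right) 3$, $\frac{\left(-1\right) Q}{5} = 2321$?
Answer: $-46323568$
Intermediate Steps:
$Q = -11605$ ($Q = \left(-5\right) 2321 = -11605$)
$S{\left(R \right)} = 5 + 3 R + 3 R^{2}$ ($S{\left(R \right)} = 5 + \left(R^{2} + R\right) 3 = 5 + \left(R + R^{2}\right) 3 = 5 + \left(3 R + 3 R^{2}\right) = 5 + 3 R + 3 R^{2}$)
$\left(S{\left(\left(-12\right) \left(-3\right) \right)} + Q\right) \left(2240 - -3852\right) = \left(\left(5 + 3 \left(\left(-12\right) \left(-3\right)\right) + 3 \left(\left(-12\right) \left(-3\right)\right)^{2}\right) - 11605\right) \left(2240 - -3852\right) = \left(\left(5 + 3 \cdot 36 + 3 \cdot 36^{2}\right) - 11605\right) \left(2240 + 3852\right) = \left(\left(5 + 108 + 3 \cdot 1296\right) - 11605\right) 6092 = \left(\left(5 + 108 + 3888\right) - 11605\right) 6092 = \left(4001 - 11605\right) 6092 = \left(-7604\right) 6092 = -46323568$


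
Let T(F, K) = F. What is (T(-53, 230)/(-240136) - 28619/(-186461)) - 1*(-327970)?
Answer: 14685191174661737/44775998696 ≈ 3.2797e+5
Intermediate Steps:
(T(-53, 230)/(-240136) - 28619/(-186461)) - 1*(-327970) = (-53/(-240136) - 28619/(-186461)) - 1*(-327970) = (-53*(-1/240136) - 28619*(-1/186461)) + 327970 = (53/240136 + 28619/186461) + 327970 = 6882334617/44775998696 + 327970 = 14685191174661737/44775998696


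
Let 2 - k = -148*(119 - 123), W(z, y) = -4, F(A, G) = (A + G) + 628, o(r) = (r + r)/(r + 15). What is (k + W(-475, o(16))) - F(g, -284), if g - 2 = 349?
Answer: -1289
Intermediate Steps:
g = 351 (g = 2 + 349 = 351)
o(r) = 2*r/(15 + r) (o(r) = (2*r)/(15 + r) = 2*r/(15 + r))
F(A, G) = 628 + A + G
k = -590 (k = 2 - (-148)*(119 - 123) = 2 - (-148)*(-4) = 2 - 1*592 = 2 - 592 = -590)
(k + W(-475, o(16))) - F(g, -284) = (-590 - 4) - (628 + 351 - 284) = -594 - 1*695 = -594 - 695 = -1289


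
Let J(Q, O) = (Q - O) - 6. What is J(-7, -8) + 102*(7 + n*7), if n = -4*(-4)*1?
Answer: 12133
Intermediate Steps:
n = 16 (n = 16*1 = 16)
J(Q, O) = -6 + Q - O
J(-7, -8) + 102*(7 + n*7) = (-6 - 7 - 1*(-8)) + 102*(7 + 16*7) = (-6 - 7 + 8) + 102*(7 + 112) = -5 + 102*119 = -5 + 12138 = 12133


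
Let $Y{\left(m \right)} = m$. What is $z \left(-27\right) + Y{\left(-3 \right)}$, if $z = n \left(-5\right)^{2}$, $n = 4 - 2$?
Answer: $-1353$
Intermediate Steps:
$n = 2$ ($n = 4 - 2 = 2$)
$z = 50$ ($z = 2 \left(-5\right)^{2} = 2 \cdot 25 = 50$)
$z \left(-27\right) + Y{\left(-3 \right)} = 50 \left(-27\right) - 3 = -1350 - 3 = -1353$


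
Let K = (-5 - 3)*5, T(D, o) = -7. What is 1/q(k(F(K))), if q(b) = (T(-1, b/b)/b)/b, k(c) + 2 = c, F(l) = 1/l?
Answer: -6561/11200 ≈ -0.58580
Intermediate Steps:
K = -40 (K = -8*5 = -40)
k(c) = -2 + c
q(b) = -7/b**2 (q(b) = (-7/b)/b = -7/b**2)
1/q(k(F(K))) = 1/(-7/(-2 + 1/(-40))**2) = 1/(-7/(-2 - 1/40)**2) = 1/(-7/(-81/40)**2) = 1/(-7*1600/6561) = 1/(-11200/6561) = -6561/11200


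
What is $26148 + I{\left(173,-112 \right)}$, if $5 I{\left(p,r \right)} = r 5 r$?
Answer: $38692$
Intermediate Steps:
$I{\left(p,r \right)} = r^{2}$ ($I{\left(p,r \right)} = \frac{r 5 r}{5} = \frac{5 r r}{5} = \frac{5 r^{2}}{5} = r^{2}$)
$26148 + I{\left(173,-112 \right)} = 26148 + \left(-112\right)^{2} = 26148 + 12544 = 38692$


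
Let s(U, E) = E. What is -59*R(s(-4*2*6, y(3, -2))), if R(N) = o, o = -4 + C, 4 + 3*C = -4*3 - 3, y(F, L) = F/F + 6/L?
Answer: 1829/3 ≈ 609.67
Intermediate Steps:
y(F, L) = 1 + 6/L
C = -19/3 (C = -4/3 + (-4*3 - 3)/3 = -4/3 + (-12 - 3)/3 = -4/3 + (⅓)*(-15) = -4/3 - 5 = -19/3 ≈ -6.3333)
o = -31/3 (o = -4 - 19/3 = -31/3 ≈ -10.333)
R(N) = -31/3
-59*R(s(-4*2*6, y(3, -2))) = -59*(-31/3) = 1829/3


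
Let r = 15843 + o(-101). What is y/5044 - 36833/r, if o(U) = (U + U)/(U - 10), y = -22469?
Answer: -60140122847/8871261100 ≈ -6.7792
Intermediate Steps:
o(U) = 2*U/(-10 + U) (o(U) = (2*U)/(-10 + U) = 2*U/(-10 + U))
r = 1758775/111 (r = 15843 + 2*(-101)/(-10 - 101) = 15843 + 2*(-101)/(-111) = 15843 + 2*(-101)*(-1/111) = 15843 + 202/111 = 1758775/111 ≈ 15845.)
y/5044 - 36833/r = -22469/5044 - 36833/1758775/111 = -22469*1/5044 - 36833*111/1758775 = -22469/5044 - 4088463/1758775 = -60140122847/8871261100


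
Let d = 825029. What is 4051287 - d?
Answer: 3226258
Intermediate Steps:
4051287 - d = 4051287 - 1*825029 = 4051287 - 825029 = 3226258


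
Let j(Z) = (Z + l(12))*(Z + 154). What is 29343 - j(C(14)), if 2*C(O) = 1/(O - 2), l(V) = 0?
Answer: 16897871/576 ≈ 29337.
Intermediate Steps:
C(O) = 1/(2*(-2 + O)) (C(O) = 1/(2*(O - 2)) = 1/(2*(-2 + O)))
j(Z) = Z*(154 + Z) (j(Z) = (Z + 0)*(Z + 154) = Z*(154 + Z))
29343 - j(C(14)) = 29343 - 1/(2*(-2 + 14))*(154 + 1/(2*(-2 + 14))) = 29343 - (½)/12*(154 + (½)/12) = 29343 - (½)*(1/12)*(154 + (½)*(1/12)) = 29343 - (154 + 1/24)/24 = 29343 - 3697/(24*24) = 29343 - 1*3697/576 = 29343 - 3697/576 = 16897871/576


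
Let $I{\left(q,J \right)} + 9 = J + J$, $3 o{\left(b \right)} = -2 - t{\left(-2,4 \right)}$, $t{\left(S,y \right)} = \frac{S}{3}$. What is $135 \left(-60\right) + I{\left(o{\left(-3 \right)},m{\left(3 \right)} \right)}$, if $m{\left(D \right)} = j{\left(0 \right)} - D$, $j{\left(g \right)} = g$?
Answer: $-8115$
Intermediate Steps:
$t{\left(S,y \right)} = \frac{S}{3}$ ($t{\left(S,y \right)} = S \frac{1}{3} = \frac{S}{3}$)
$o{\left(b \right)} = - \frac{4}{9}$ ($o{\left(b \right)} = \frac{-2 - \frac{1}{3} \left(-2\right)}{3} = \frac{-2 - - \frac{2}{3}}{3} = \frac{-2 + \frac{2}{3}}{3} = \frac{1}{3} \left(- \frac{4}{3}\right) = - \frac{4}{9}$)
$m{\left(D \right)} = - D$ ($m{\left(D \right)} = 0 - D = - D$)
$I{\left(q,J \right)} = -9 + 2 J$ ($I{\left(q,J \right)} = -9 + \left(J + J\right) = -9 + 2 J$)
$135 \left(-60\right) + I{\left(o{\left(-3 \right)},m{\left(3 \right)} \right)} = 135 \left(-60\right) - \left(9 - 2 \left(\left(-1\right) 3\right)\right) = -8100 + \left(-9 + 2 \left(-3\right)\right) = -8100 - 15 = -8115$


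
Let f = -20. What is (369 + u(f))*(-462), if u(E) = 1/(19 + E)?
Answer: -170016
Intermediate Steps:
(369 + u(f))*(-462) = (369 + 1/(19 - 20))*(-462) = (369 + 1/(-1))*(-462) = (369 - 1)*(-462) = 368*(-462) = -170016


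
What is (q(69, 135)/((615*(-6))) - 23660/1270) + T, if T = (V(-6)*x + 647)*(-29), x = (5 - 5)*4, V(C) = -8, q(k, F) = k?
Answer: -2933881331/156210 ≈ -18782.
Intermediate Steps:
x = 0 (x = 0*4 = 0)
T = -18763 (T = (-8*0 + 647)*(-29) = (0 + 647)*(-29) = 647*(-29) = -18763)
(q(69, 135)/((615*(-6))) - 23660/1270) + T = (69/((615*(-6))) - 23660/1270) - 18763 = (69/(-3690) - 23660*1/1270) - 18763 = (69*(-1/3690) - 2366/127) - 18763 = (-23/1230 - 2366/127) - 18763 = -2913101/156210 - 18763 = -2933881331/156210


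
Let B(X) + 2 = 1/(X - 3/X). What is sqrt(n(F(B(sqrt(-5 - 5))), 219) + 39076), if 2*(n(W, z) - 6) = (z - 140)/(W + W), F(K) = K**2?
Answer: sqrt(156328 + 13351/(26 + I*sqrt(10))**2)/2 ≈ 197.7 - 0.0029496*I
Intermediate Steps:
B(X) = -2 + 1/(X - 3/X)
n(W, z) = 6 + (-140 + z)/(4*W) (n(W, z) = 6 + ((z - 140)/(W + W))/2 = 6 + ((-140 + z)/((2*W)))/2 = 6 + ((-140 + z)*(1/(2*W)))/2 = 6 + ((-140 + z)/(2*W))/2 = 6 + (-140 + z)/(4*W))
sqrt(n(F(B(sqrt(-5 - 5))), 219) + 39076) = sqrt((-140 + 219 + 24*((6 + sqrt(-5 - 5) - 2*(sqrt(-5 - 5))**2)/(-3 + (sqrt(-5 - 5))**2))**2)/(4*(((6 + sqrt(-5 - 5) - 2*(sqrt(-5 - 5))**2)/(-3 + (sqrt(-5 - 5))**2))**2)) + 39076) = sqrt((-140 + 219 + 24*((6 + sqrt(-10) - 2*(sqrt(-10))**2)/(-3 + (sqrt(-10))**2))**2)/(4*(((6 + sqrt(-10) - 2*(sqrt(-10))**2)/(-3 + (sqrt(-10))**2))**2)) + 39076) = sqrt((-140 + 219 + 24*((6 + I*sqrt(10) - 2*(I*sqrt(10))**2)/(-3 + (I*sqrt(10))**2))**2)/(4*(((6 + I*sqrt(10) - 2*(I*sqrt(10))**2)/(-3 + (I*sqrt(10))**2))**2)) + 39076) = sqrt((-140 + 219 + 24*((6 + I*sqrt(10) - 2*(-10))/(-3 - 10))**2)/(4*(((6 + I*sqrt(10) - 2*(-10))/(-3 - 10))**2)) + 39076) = sqrt((-140 + 219 + 24*((6 + I*sqrt(10) + 20)/(-13))**2)/(4*(((6 + I*sqrt(10) + 20)/(-13))**2)) + 39076) = sqrt((-140 + 219 + 24*(-(26 + I*sqrt(10))/13)**2)/(4*((-(26 + I*sqrt(10))/13)**2)) + 39076) = sqrt((-140 + 219 + 24*(-2 - I*sqrt(10)/13)**2)/(4*((-2 - I*sqrt(10)/13)**2)) + 39076) = sqrt((79 + 24*(-2 - I*sqrt(10)/13)**2)/(4*(-2 - I*sqrt(10)/13)**2) + 39076) = sqrt(39076 + (79 + 24*(-2 - I*sqrt(10)/13)**2)/(4*(-2 - I*sqrt(10)/13)**2))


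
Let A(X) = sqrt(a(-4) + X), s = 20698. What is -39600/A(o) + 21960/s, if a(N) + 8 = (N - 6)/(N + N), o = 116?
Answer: 10980/10349 - 79200*sqrt(437)/437 ≈ -3787.6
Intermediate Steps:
a(N) = -8 + (-6 + N)/(2*N) (a(N) = -8 + (N - 6)/(N + N) = -8 + (-6 + N)/((2*N)) = -8 + (-6 + N)*(1/(2*N)) = -8 + (-6 + N)/(2*N))
A(X) = sqrt(-27/4 + X) (A(X) = sqrt((-15/2 - 3/(-4)) + X) = sqrt((-15/2 - 3*(-1/4)) + X) = sqrt((-15/2 + 3/4) + X) = sqrt(-27/4 + X))
-39600/A(o) + 21960/s = -39600*2/sqrt(-27 + 4*116) + 21960/20698 = -39600*2/sqrt(-27 + 464) + 21960*(1/20698) = -39600*2*sqrt(437)/437 + 10980/10349 = -79200*sqrt(437)/437 + 10980/10349 = 10980/10349 - 79200*sqrt(437)/437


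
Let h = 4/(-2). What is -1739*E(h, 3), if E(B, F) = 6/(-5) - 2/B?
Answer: 1739/5 ≈ 347.80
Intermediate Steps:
h = -2 (h = 4*(-½) = -2)
E(B, F) = -6/5 - 2/B (E(B, F) = 6*(-⅕) - 2/B = -6/5 - 2/B)
-1739*E(h, 3) = -1739*(-6/5 - 2/(-2)) = -1739*(-6/5 - 2*(-½)) = -1739*(-6/5 + 1) = -1739*(-⅕) = 1739/5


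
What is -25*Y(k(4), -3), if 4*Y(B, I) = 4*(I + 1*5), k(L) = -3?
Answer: -50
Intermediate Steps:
Y(B, I) = 5 + I (Y(B, I) = (4*(I + 1*5))/4 = (4*(I + 5))/4 = (4*(5 + I))/4 = (20 + 4*I)/4 = 5 + I)
-25*Y(k(4), -3) = -25*(5 - 3) = -25*2 = -50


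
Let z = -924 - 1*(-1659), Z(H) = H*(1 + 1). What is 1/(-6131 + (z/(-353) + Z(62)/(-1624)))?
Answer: -143318/878992011 ≈ -0.00016305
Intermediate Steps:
Z(H) = 2*H (Z(H) = H*2 = 2*H)
z = 735 (z = -924 + 1659 = 735)
1/(-6131 + (z/(-353) + Z(62)/(-1624))) = 1/(-6131 + (735/(-353) + (2*62)/(-1624))) = 1/(-6131 + (735*(-1/353) + 124*(-1/1624))) = 1/(-6131 + (-735/353 - 31/406)) = 1/(-6131 - 309353/143318) = 1/(-878992011/143318) = -143318/878992011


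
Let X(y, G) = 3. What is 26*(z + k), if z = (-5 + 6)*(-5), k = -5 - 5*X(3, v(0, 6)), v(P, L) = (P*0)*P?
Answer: -650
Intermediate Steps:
v(P, L) = 0 (v(P, L) = 0*P = 0)
k = -20 (k = -5 - 5*3 = -5 - 15 = -20)
z = -5 (z = 1*(-5) = -5)
26*(z + k) = 26*(-5 - 20) = 26*(-25) = -650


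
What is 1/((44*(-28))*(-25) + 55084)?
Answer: 1/85884 ≈ 1.1644e-5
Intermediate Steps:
1/((44*(-28))*(-25) + 55084) = 1/(-1232*(-25) + 55084) = 1/(30800 + 55084) = 1/85884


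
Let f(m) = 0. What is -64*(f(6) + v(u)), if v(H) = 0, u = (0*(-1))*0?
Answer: 0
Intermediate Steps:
u = 0 (u = 0*0 = 0)
-64*(f(6) + v(u)) = -64*(0 + 0) = -64*0 = 0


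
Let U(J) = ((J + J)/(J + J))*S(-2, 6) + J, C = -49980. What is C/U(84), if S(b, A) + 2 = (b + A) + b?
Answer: -595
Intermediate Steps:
S(b, A) = -2 + A + 2*b (S(b, A) = -2 + ((b + A) + b) = -2 + ((A + b) + b) = -2 + (A + 2*b) = -2 + A + 2*b)
U(J) = J (U(J) = ((J + J)/(J + J))*(-2 + 6 + 2*(-2)) + J = ((2*J)/((2*J)))*(-2 + 6 - 4) + J = ((2*J)*(1/(2*J)))*0 + J = 1*0 + J = 0 + J = J)
C/U(84) = -49980/84 = -49980*1/84 = -595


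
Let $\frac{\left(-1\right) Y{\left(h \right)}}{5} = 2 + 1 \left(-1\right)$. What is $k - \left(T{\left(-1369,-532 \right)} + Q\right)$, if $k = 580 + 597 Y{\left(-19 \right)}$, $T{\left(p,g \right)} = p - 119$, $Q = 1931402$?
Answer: $-1932319$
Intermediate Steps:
$T{\left(p,g \right)} = -119 + p$ ($T{\left(p,g \right)} = p - 119 = -119 + p$)
$Y{\left(h \right)} = -5$ ($Y{\left(h \right)} = - 5 \left(2 + 1 \left(-1\right)\right) = - 5 \left(2 - 1\right) = \left(-5\right) 1 = -5$)
$k = -2405$ ($k = 580 + 597 \left(-5\right) = 580 - 2985 = -2405$)
$k - \left(T{\left(-1369,-532 \right)} + Q\right) = -2405 - \left(\left(-119 - 1369\right) + 1931402\right) = -2405 - \left(-1488 + 1931402\right) = -2405 - 1929914 = -1932319$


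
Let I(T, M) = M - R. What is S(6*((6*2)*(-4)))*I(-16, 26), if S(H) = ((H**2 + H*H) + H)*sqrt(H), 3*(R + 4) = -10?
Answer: 66240000*I*sqrt(2) ≈ 9.3678e+7*I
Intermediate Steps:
R = -22/3 (R = -4 + (1/3)*(-10) = -4 - 10/3 = -22/3 ≈ -7.3333)
S(H) = sqrt(H)*(H + 2*H**2) (S(H) = ((H**2 + H**2) + H)*sqrt(H) = (2*H**2 + H)*sqrt(H) = (H + 2*H**2)*sqrt(H) = sqrt(H)*(H + 2*H**2))
I(T, M) = 22/3 + M (I(T, M) = M - 1*(-22/3) = M + 22/3 = 22/3 + M)
S(6*((6*2)*(-4)))*I(-16, 26) = ((6*((6*2)*(-4)))**(3/2)*(1 + 2*(6*((6*2)*(-4)))))*(22/3 + 26) = ((6*(12*(-4)))**(3/2)*(1 + 2*(6*(12*(-4)))))*(100/3) = ((6*(-48))**(3/2)*(1 + 2*(6*(-48))))*(100/3) = ((-288)**(3/2)*(1 + 2*(-288)))*(100/3) = ((-3456*I*sqrt(2))*(1 - 576))*(100/3) = (-3456*I*sqrt(2)*(-575))*(100/3) = (1987200*I*sqrt(2))*(100/3) = 66240000*I*sqrt(2)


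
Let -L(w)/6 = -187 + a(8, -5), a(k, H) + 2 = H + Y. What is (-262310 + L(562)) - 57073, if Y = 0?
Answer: -318219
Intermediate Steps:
a(k, H) = -2 + H (a(k, H) = -2 + (H + 0) = -2 + H)
L(w) = 1164 (L(w) = -6*(-187 + (-2 - 5)) = -6*(-187 - 7) = -6*(-194) = 1164)
(-262310 + L(562)) - 57073 = (-262310 + 1164) - 57073 = -261146 - 57073 = -318219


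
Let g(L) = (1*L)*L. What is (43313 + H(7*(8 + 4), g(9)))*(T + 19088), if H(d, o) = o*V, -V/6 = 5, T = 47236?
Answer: 2711524092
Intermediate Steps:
V = -30 (V = -6*5 = -30)
g(L) = L² (g(L) = L*L = L²)
H(d, o) = -30*o (H(d, o) = o*(-30) = -30*o)
(43313 + H(7*(8 + 4), g(9)))*(T + 19088) = (43313 - 30*9²)*(47236 + 19088) = (43313 - 30*81)*66324 = (43313 - 2430)*66324 = 40883*66324 = 2711524092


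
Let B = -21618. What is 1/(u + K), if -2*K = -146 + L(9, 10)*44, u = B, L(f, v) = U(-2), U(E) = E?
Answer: -1/21501 ≈ -4.6509e-5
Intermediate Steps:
L(f, v) = -2
u = -21618
K = 117 (K = -(-146 - 2*44)/2 = -(-146 - 88)/2 = -1/2*(-234) = 117)
1/(u + K) = 1/(-21618 + 117) = 1/(-21501) = -1/21501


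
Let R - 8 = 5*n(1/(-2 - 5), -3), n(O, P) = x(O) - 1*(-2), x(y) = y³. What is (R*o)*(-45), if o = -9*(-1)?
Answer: -2498445/343 ≈ -7284.1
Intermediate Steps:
o = 9
n(O, P) = 2 + O³ (n(O, P) = O³ - 1*(-2) = O³ + 2 = 2 + O³)
R = 6169/343 (R = 8 + 5*(2 + (1/(-2 - 5))³) = 8 + 5*(2 + (1/(-7))³) = 8 + 5*(2 + (-⅐)³) = 8 + 5*(2 - 1/343) = 8 + 5*(685/343) = 8 + 3425/343 = 6169/343 ≈ 17.985)
(R*o)*(-45) = ((6169/343)*9)*(-45) = (55521/343)*(-45) = -2498445/343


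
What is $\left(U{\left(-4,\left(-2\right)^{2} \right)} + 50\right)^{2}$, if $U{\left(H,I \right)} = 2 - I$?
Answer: $2304$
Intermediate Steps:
$\left(U{\left(-4,\left(-2\right)^{2} \right)} + 50\right)^{2} = \left(\left(2 - \left(-2\right)^{2}\right) + 50\right)^{2} = \left(\left(2 - 4\right) + 50\right)^{2} = \left(-2 + 50\right)^{2} = 48^{2} = 2304$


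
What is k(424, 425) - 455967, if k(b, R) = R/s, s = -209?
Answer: -95297528/209 ≈ -4.5597e+5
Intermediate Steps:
k(b, R) = -R/209 (k(b, R) = R/(-209) = R*(-1/209) = -R/209)
k(424, 425) - 455967 = -1/209*425 - 455967 = -425/209 - 455967 = -95297528/209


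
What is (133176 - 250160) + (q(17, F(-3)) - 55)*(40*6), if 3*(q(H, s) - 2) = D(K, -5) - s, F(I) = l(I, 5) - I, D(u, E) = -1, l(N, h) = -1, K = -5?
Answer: -129944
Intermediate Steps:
F(I) = -1 - I
q(H, s) = 5/3 - s/3 (q(H, s) = 2 + (-1 - s)/3 = 2 + (-⅓ - s/3) = 5/3 - s/3)
(133176 - 250160) + (q(17, F(-3)) - 55)*(40*6) = (133176 - 250160) + ((5/3 - (-1 - 1*(-3))/3) - 55)*(40*6) = -116984 + ((5/3 - (-1 + 3)/3) - 55)*240 = -116984 + ((5/3 - ⅓*2) - 55)*240 = -116984 + ((5/3 - ⅔) - 55)*240 = -116984 + (1 - 55)*240 = -116984 - 54*240 = -116984 - 12960 = -129944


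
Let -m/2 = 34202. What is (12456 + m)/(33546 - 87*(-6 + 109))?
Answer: -55948/24585 ≈ -2.2757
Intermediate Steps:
m = -68404 (m = -2*34202 = -68404)
(12456 + m)/(33546 - 87*(-6 + 109)) = (12456 - 68404)/(33546 - 87*(-6 + 109)) = -55948/(33546 - 87*103) = -55948/(33546 - 8961) = -55948/24585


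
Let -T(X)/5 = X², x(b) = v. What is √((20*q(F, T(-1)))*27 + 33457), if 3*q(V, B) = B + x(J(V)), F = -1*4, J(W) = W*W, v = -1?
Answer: √32377 ≈ 179.94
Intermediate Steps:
J(W) = W²
x(b) = -1
F = -4
T(X) = -5*X²
q(V, B) = -⅓ + B/3 (q(V, B) = (B - 1)/3 = (-1 + B)/3 = -⅓ + B/3)
√((20*q(F, T(-1)))*27 + 33457) = √((20*(-⅓ + (-5*(-1)²)/3))*27 + 33457) = √((20*(-⅓ + (-5*1)/3))*27 + 33457) = √((20*(-⅓ + (⅓)*(-5)))*27 + 33457) = √((20*(-⅓ - 5/3))*27 + 33457) = √((20*(-2))*27 + 33457) = √(-40*27 + 33457) = √(-1080 + 33457) = √32377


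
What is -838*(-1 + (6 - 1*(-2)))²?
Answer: -41062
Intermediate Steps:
-838*(-1 + (6 - 1*(-2)))² = -838*(-1 + (6 + 2))² = -838*(-1 + 8)² = -838*7² = -838*49 = -41062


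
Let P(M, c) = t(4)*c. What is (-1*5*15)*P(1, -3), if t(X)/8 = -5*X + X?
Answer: -28800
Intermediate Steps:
t(X) = -32*X (t(X) = 8*(-5*X + X) = 8*(-4*X) = -32*X)
P(M, c) = -128*c (P(M, c) = (-32*4)*c = -128*c)
(-1*5*15)*P(1, -3) = (-1*5*15)*(-128*(-3)) = -5*15*384 = -75*384 = -28800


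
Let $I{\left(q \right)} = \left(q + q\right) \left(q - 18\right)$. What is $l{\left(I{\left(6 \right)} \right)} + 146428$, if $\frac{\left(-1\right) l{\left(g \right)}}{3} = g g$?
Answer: $84220$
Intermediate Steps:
$I{\left(q \right)} = 2 q \left(-18 + q\right)$
$l{\left(g \right)} = - 3 g^{2}$ ($l{\left(g \right)} = - 3 g g = - 3 g^{2}$)
$l{\left(I{\left(6 \right)} \right)} + 146428 = - 3 \left(2 \cdot 6 \left(-18 + 6\right)\right)^{2} + 146428 = - 3 \left(2 \cdot 6 \left(-12\right)\right)^{2} + 146428 = - 3 \left(-144\right)^{2} + 146428 = \left(-3\right) 20736 + 146428 = -62208 + 146428 = 84220$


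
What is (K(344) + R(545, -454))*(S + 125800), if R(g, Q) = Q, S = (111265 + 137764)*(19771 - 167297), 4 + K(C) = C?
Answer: 4188146415756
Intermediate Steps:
K(C) = -4 + C
S = -36738252254 (S = 249029*(-147526) = -36738252254)
(K(344) + R(545, -454))*(S + 125800) = ((-4 + 344) - 454)*(-36738252254 + 125800) = (340 - 454)*(-36738126454) = -114*(-36738126454) = 4188146415756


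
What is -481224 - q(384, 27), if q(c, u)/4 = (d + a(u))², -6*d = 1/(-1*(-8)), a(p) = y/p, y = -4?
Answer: -22451992273/46656 ≈ -4.8122e+5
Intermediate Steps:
a(p) = -4/p
d = -1/48 (d = -1/(6*((-1*(-8)))) = -⅙/8 = -⅙*⅛ = -1/48 ≈ -0.020833)
q(c, u) = 4*(-1/48 - 4/u)²
-481224 - q(384, 27) = -481224 - (192 + 27)²/(576*27²) = -481224 - 219²/(576*729) = -481224 - 47961/(576*729) = -481224 - 1*5329/46656 = -481224 - 5329/46656 = -22451992273/46656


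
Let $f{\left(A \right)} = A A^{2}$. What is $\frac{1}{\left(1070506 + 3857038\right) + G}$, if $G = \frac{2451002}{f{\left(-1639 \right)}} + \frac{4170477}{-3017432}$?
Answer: $\frac{1207762851203128}{5951302920913775074575} \approx 2.0294 \cdot 10^{-7}$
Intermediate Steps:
$f{\left(A \right)} = A^{3}$
$G = - \frac{1669955091083057}{1207762851203128}$ ($G = \frac{2451002}{\left(-1639\right)^{3}} + \frac{4170477}{-3017432} = \frac{2451002}{-4402880119} + 4170477 \left(- \frac{1}{3017432}\right) = 2451002 \left(- \frac{1}{4402880119}\right) - \frac{4170477}{3017432} = - \frac{2451002}{4402880119} - \frac{4170477}{3017432} = - \frac{1669955091083057}{1207762851203128} \approx -1.3827$)
$\frac{1}{\left(1070506 + 3857038\right) + G} = \frac{1}{\left(1070506 + 3857038\right) - \frac{1669955091083057}{1207762851203128}} = \frac{1}{4927544 - \frac{1669955091083057}{1207762851203128}} = \frac{1}{\frac{5951302920913775074575}{1207762851203128}} = \frac{1207762851203128}{5951302920913775074575}$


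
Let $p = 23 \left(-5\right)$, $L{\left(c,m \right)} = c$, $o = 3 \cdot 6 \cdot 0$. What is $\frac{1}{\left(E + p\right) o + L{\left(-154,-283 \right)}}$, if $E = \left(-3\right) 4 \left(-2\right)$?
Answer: $- \frac{1}{154} \approx -0.0064935$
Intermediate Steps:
$o = 0$ ($o = 18 \cdot 0 = 0$)
$E = 24$ ($E = \left(-12\right) \left(-2\right) = 24$)
$p = -115$
$\frac{1}{\left(E + p\right) o + L{\left(-154,-283 \right)}} = \frac{1}{\left(24 - 115\right) 0 - 154} = \frac{1}{\left(-91\right) 0 - 154} = \frac{1}{0 - 154} = \frac{1}{-154} = - \frac{1}{154}$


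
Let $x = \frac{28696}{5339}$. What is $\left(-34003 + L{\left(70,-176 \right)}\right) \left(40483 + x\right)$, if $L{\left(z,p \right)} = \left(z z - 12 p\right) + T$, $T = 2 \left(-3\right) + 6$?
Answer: $- \frac{5834575184103}{5339} \approx -1.0928 \cdot 10^{9}$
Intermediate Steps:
$T = 0$ ($T = -6 + 6 = 0$)
$x = \frac{28696}{5339}$ ($x = 28696 \cdot \frac{1}{5339} = \frac{28696}{5339} \approx 5.3748$)
$L{\left(z,p \right)} = z^{2} - 12 p$ ($L{\left(z,p \right)} = \left(z z - 12 p\right) + 0 = \left(z^{2} - 12 p\right) + 0 = z^{2} - 12 p$)
$\left(-34003 + L{\left(70,-176 \right)}\right) \left(40483 + x\right) = \left(-34003 - \left(-2112 - 70^{2}\right)\right) \left(40483 + \frac{28696}{5339}\right) = \left(-34003 + \left(4900 + 2112\right)\right) \frac{216167433}{5339} = \left(-34003 + 7012\right) \frac{216167433}{5339} = \left(-26991\right) \frac{216167433}{5339} = - \frac{5834575184103}{5339}$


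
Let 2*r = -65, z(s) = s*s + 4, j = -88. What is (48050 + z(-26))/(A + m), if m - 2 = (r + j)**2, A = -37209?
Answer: -194920/90747 ≈ -2.1479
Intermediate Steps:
z(s) = 4 + s**2 (z(s) = s**2 + 4 = 4 + s**2)
r = -65/2 (r = (1/2)*(-65) = -65/2 ≈ -32.500)
m = 58089/4 (m = 2 + (-65/2 - 88)**2 = 2 + (-241/2)**2 = 2 + 58081/4 = 58089/4 ≈ 14522.)
(48050 + z(-26))/(A + m) = (48050 + (4 + (-26)**2))/(-37209 + 58089/4) = (48050 + (4 + 676))/(-90747/4) = (48050 + 680)*(-4/90747) = 48730*(-4/90747) = -194920/90747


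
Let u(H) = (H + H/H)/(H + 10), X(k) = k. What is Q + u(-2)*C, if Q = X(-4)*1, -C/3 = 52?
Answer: 31/2 ≈ 15.500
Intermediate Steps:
C = -156 (C = -3*52 = -156)
u(H) = (1 + H)/(10 + H) (u(H) = (H + 1)/(10 + H) = (1 + H)/(10 + H))
Q = -4 (Q = -4*1 = -4)
Q + u(-2)*C = -4 + ((1 - 2)/(10 - 2))*(-156) = -4 + (-1/8)*(-156) = -4 + ((⅛)*(-1))*(-156) = -4 - ⅛*(-156) = -4 + 39/2 = 31/2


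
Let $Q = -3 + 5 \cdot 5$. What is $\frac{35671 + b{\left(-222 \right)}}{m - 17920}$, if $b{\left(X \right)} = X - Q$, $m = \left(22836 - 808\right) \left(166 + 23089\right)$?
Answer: $\frac{11809}{170747740} \approx 6.916 \cdot 10^{-5}$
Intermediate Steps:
$Q = 22$ ($Q = -3 + 25 = 22$)
$m = 512261140$ ($m = 22028 \cdot 23255 = 512261140$)
$b{\left(X \right)} = -22 + X$ ($b{\left(X \right)} = X - 22 = -22 + X$)
$\frac{35671 + b{\left(-222 \right)}}{m - 17920} = \frac{35671 - 244}{512261140 - 17920} = \frac{35671 - 244}{512243220} = 35427 \cdot \frac{1}{512243220} = \frac{11809}{170747740}$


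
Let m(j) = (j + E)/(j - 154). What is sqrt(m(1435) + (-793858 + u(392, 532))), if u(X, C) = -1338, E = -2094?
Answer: I*sqrt(1304886467535)/1281 ≈ 891.74*I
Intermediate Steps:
m(j) = (-2094 + j)/(-154 + j) (m(j) = (j - 2094)/(j - 154) = (-2094 + j)/(-154 + j))
sqrt(m(1435) + (-793858 + u(392, 532))) = sqrt((-2094 + 1435)/(-154 + 1435) + (-793858 - 1338)) = sqrt(-659/1281 - 795196) = sqrt(-1018646735/1281) = I*sqrt(1304886467535)/1281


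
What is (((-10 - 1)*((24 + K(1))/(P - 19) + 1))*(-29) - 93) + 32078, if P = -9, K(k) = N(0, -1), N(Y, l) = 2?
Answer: 448109/14 ≈ 32008.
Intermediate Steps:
K(k) = 2
(((-10 - 1)*((24 + K(1))/(P - 19) + 1))*(-29) - 93) + 32078 = (((-10 - 1)*((24 + 2)/(-9 - 19) + 1))*(-29) - 93) + 32078 = (-11*(26/(-28) + 1)*(-29) - 93) + 32078 = (-11*(26*(-1/28) + 1)*(-29) - 93) + 32078 = (-11*(-13/14 + 1)*(-29) - 93) + 32078 = (-11*1/14*(-29) - 93) + 32078 = (-11/14*(-29) - 93) + 32078 = (319/14 - 93) + 32078 = -983/14 + 32078 = 448109/14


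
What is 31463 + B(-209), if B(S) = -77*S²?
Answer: -3331974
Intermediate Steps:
31463 + B(-209) = 31463 - 77*(-209)² = 31463 - 77*43681 = 31463 - 3363437 = -3331974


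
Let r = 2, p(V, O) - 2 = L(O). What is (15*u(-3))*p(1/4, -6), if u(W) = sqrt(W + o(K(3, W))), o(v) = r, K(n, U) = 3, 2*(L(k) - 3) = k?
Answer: 30*I ≈ 30.0*I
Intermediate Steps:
L(k) = 3 + k/2
p(V, O) = 5 + O/2 (p(V, O) = 2 + (3 + O/2) = 5 + O/2)
o(v) = 2
u(W) = sqrt(2 + W) (u(W) = sqrt(W + 2) = sqrt(2 + W))
(15*u(-3))*p(1/4, -6) = (15*sqrt(2 - 3))*(5 + (1/2)*(-6)) = (15*sqrt(-1))*(5 - 3) = (15*I)*2 = 30*I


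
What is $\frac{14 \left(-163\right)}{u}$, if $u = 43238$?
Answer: $- \frac{1141}{21619} \approx -0.052778$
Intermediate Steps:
$\frac{14 \left(-163\right)}{u} = \frac{14 \left(-163\right)}{43238} = \left(-2282\right) \frac{1}{43238} = - \frac{1141}{21619}$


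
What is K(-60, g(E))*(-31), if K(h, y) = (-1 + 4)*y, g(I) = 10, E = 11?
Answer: -930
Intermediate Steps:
K(h, y) = 3*y
K(-60, g(E))*(-31) = (3*10)*(-31) = 30*(-31) = -930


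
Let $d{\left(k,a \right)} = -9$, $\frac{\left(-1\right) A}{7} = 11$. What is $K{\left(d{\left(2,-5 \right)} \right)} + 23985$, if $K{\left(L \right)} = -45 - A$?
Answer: $24017$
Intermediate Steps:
$A = -77$ ($A = \left(-7\right) 11 = -77$)
$K{\left(L \right)} = 32$ ($K{\left(L \right)} = -45 - -77 = -45 + 77 = 32$)
$K{\left(d{\left(2,-5 \right)} \right)} + 23985 = 32 + 23985 = 24017$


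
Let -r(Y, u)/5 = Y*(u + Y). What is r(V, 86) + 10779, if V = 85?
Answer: -61896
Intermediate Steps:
r(Y, u) = -5*Y*(Y + u) (r(Y, u) = -5*Y*(u + Y) = -5*Y*(Y + u))
r(V, 86) + 10779 = -5*85*(85 + 86) + 10779 = -5*85*171 + 10779 = -72675 + 10779 = -61896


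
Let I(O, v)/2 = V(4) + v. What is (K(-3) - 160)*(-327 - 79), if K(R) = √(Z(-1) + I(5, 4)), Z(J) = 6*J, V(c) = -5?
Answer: 64960 - 812*I*√2 ≈ 64960.0 - 1148.3*I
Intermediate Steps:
I(O, v) = -10 + 2*v (I(O, v) = 2*(-5 + v) = -10 + 2*v)
K(R) = 2*I*√2 (K(R) = √(6*(-1) + (-10 + 2*4)) = √(-6 + (-10 + 8)) = √(-6 - 2) = √(-8) = 2*I*√2)
(K(-3) - 160)*(-327 - 79) = (2*I*√2 - 160)*(-327 - 79) = (-160 + 2*I*√2)*(-406) = 64960 - 812*I*√2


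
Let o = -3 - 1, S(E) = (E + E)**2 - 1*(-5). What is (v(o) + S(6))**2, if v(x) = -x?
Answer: 23409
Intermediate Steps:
S(E) = 5 + 4*E**2 (S(E) = (2*E)**2 + 5 = 4*E**2 + 5 = 5 + 4*E**2)
o = -4
(v(o) + S(6))**2 = (-1*(-4) + (5 + 4*6**2))**2 = (4 + (5 + 4*36))**2 = (4 + (5 + 144))**2 = (4 + 149)**2 = 153**2 = 23409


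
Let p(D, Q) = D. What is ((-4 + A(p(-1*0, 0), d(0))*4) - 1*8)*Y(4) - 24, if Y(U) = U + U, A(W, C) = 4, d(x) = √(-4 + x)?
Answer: 8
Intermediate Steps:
Y(U) = 2*U
((-4 + A(p(-1*0, 0), d(0))*4) - 1*8)*Y(4) - 24 = ((-4 + 4*4) - 1*8)*(2*4) - 24 = ((-4 + 16) - 8)*8 - 24 = (12 - 8)*8 - 24 = 4*8 - 24 = 32 - 24 = 8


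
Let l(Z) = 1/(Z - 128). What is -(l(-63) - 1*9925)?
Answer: 1895676/191 ≈ 9925.0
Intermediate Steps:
l(Z) = 1/(-128 + Z)
-(l(-63) - 1*9925) = -(1/(-128 - 63) - 1*9925) = -(1/(-191) - 9925) = -(-1/191 - 9925) = -1*(-1895676/191) = 1895676/191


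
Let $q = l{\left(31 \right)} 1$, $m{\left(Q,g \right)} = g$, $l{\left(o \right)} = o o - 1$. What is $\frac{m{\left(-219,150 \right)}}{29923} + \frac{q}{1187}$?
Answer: $\frac{28904130}{35518601} \approx 0.81377$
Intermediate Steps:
$l{\left(o \right)} = -1 + o^{2}$ ($l{\left(o \right)} = o^{2} - 1 = -1 + o^{2}$)
$q = 960$ ($q = \left(-1 + 31^{2}\right) 1 = \left(-1 + 961\right) 1 = 960 \cdot 1 = 960$)
$\frac{m{\left(-219,150 \right)}}{29923} + \frac{q}{1187} = \frac{150}{29923} + \frac{960}{1187} = \frac{28904130}{35518601}$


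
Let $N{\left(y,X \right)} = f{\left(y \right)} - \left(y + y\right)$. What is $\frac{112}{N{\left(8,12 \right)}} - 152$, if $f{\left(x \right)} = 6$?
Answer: $- \frac{816}{5} \approx -163.2$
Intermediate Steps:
$N{\left(y,X \right)} = 6 - 2 y$ ($N{\left(y,X \right)} = 6 - \left(y + y\right) = 6 - 2 y$)
$\frac{112}{N{\left(8,12 \right)}} - 152 = \frac{112}{6 - 16} - 152 = \frac{112}{-10} - 152 = 112 \left(- \frac{1}{10}\right) - 152 = - \frac{56}{5} - 152 = - \frac{816}{5}$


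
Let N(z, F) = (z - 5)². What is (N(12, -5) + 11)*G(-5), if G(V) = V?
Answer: -300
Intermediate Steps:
N(z, F) = (-5 + z)²
(N(12, -5) + 11)*G(-5) = ((-5 + 12)² + 11)*(-5) = (7² + 11)*(-5) = (49 + 11)*(-5) = 60*(-5) = -300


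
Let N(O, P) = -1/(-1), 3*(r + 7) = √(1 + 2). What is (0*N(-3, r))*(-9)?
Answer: 0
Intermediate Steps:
r = -7 + √3/3 (r = -7 + √(1 + 2)/3 = -7 + √3/3 ≈ -6.4227)
N(O, P) = 1 (N(O, P) = -1*(-1) = 1)
(0*N(-3, r))*(-9) = (0*1)*(-9) = 0*(-9) = 0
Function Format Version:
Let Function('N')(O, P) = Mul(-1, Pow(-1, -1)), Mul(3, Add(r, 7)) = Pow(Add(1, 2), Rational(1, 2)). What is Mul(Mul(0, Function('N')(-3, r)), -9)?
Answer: 0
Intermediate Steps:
r = Add(-7, Mul(Rational(1, 3), Pow(3, Rational(1, 2)))) (r = Add(-7, Mul(Rational(1, 3), Pow(Add(1, 2), Rational(1, 2)))) = Add(-7, Mul(Rational(1, 3), Pow(3, Rational(1, 2)))) ≈ -6.4227)
Function('N')(O, P) = 1 (Function('N')(O, P) = Mul(-1, -1) = 1)
Mul(Mul(0, Function('N')(-3, r)), -9) = Mul(Mul(0, 1), -9) = Mul(0, -9) = 0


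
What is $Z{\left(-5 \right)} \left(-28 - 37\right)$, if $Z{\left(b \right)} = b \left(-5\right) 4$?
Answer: $-6500$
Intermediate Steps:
$Z{\left(b \right)} = - 20 b$ ($Z{\left(b \right)} = - 5 b 4 = - 20 b$)
$Z{\left(-5 \right)} \left(-28 - 37\right) = \left(-20\right) \left(-5\right) \left(-28 - 37\right) = 100 \left(-65\right) = -6500$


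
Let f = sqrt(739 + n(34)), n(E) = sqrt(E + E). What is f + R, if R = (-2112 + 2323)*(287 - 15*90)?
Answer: -224293 + sqrt(739 + 2*sqrt(17)) ≈ -2.2427e+5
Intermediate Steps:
R = -224293 (R = 211*(287 - 1350) = 211*(-1063) = -224293)
n(E) = sqrt(2)*sqrt(E) (n(E) = sqrt(2*E) = sqrt(2)*sqrt(E))
f = sqrt(739 + 2*sqrt(17)) (f = sqrt(739 + sqrt(2)*sqrt(34)) = sqrt(739 + 2*sqrt(17)) ≈ 27.336)
f + R = sqrt(739 + 2*sqrt(17)) - 224293 = -224293 + sqrt(739 + 2*sqrt(17))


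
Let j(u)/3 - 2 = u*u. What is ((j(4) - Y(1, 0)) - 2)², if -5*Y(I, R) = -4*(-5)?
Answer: 3136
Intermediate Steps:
j(u) = 6 + 3*u² (j(u) = 6 + 3*(u*u) = 6 + 3*u²)
Y(I, R) = -4 (Y(I, R) = -(-4)*(-5)/5 = -⅕*20 = -4)
((j(4) - Y(1, 0)) - 2)² = (((6 + 3*4²) - 1*(-4)) - 2)² = (((6 + 3*16) + 4) - 2)² = (((6 + 48) + 4) - 2)² = ((54 + 4) - 2)² = (58 - 2)² = 56² = 3136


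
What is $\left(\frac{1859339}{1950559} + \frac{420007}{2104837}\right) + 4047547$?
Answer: $\frac{2373949875400975951}{586515536269} \approx 4.0475 \cdot 10^{6}$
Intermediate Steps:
$\left(\frac{1859339}{1950559} + \frac{420007}{2104837}\right) + 4047547 = \left(1859339 \cdot \frac{1}{1950559} + 420007 \cdot \frac{1}{2104837}\right) + 4047547 = \left(\frac{1859339}{1950559} + \frac{60001}{300691}\right) + 4047547 = \frac{676121993808}{586515536269} + 4047547 = \frac{2373949875400975951}{586515536269}$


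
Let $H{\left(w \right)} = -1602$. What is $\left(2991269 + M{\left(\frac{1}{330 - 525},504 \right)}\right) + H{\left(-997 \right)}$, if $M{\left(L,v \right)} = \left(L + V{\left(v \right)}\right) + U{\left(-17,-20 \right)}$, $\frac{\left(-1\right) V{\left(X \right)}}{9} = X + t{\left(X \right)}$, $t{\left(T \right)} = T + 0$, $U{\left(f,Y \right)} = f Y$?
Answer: $\frac{581282324}{195} \approx 2.9809 \cdot 10^{6}$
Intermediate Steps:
$U{\left(f,Y \right)} = Y f$
$t{\left(T \right)} = T$
$V{\left(X \right)} = - 18 X$ ($V{\left(X \right)} = - 9 \left(X + X\right) = - 9 \cdot 2 X = - 18 X$)
$M{\left(L,v \right)} = 340 + L - 18 v$ ($M{\left(L,v \right)} = \left(L - 18 v\right) - -340 = \left(L - 18 v\right) + 340 = 340 + L - 18 v$)
$\left(2991269 + M{\left(\frac{1}{330 - 525},504 \right)}\right) + H{\left(-997 \right)} = \left(2991269 + \left(340 + \frac{1}{330 - 525} - 9072\right)\right) - 1602 = \left(2991269 + \left(340 + \frac{1}{-195} - 9072\right)\right) - 1602 = \left(2991269 - \frac{1702741}{195}\right) - 1602 = \frac{581594714}{195} - 1602 = \frac{581282324}{195}$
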